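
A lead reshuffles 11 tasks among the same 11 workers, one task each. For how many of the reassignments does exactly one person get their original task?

Pick the single fixed position: C(11,1) = 11 ways.
The other 10 form a derangement: !10 = 1334961.
Total: 11 × 1334961 = 14684571.

14684571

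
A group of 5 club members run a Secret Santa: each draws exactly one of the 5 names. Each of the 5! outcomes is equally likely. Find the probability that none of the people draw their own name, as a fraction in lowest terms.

11/30

Favorable outcomes: !5 = 44.
Total outcomes: 5! = 120.
Probability = 44/120 = 11/30.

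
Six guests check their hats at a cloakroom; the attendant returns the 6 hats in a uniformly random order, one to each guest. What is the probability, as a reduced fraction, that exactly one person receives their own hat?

Favorable outcomes: C(6,1)·!5 = 6·44 = 264.
Total outcomes: 6! = 720.
Probability = 264/720 = 11/30.

11/30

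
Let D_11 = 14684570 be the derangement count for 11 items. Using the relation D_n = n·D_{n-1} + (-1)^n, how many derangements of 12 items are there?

D_12 = 12·14684570 + 1 = 176214841.

176214841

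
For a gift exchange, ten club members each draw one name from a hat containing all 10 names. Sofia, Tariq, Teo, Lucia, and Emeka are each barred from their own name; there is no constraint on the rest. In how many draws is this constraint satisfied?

Inclusion-exclusion on the 5 forbidden self-matches:
Σ_{j=0}^{5} (-1)^j C(5,j)(10-j)!
= C(5,0)·10! - C(5,1)·9! + C(5,2)·8! - C(5,3)·7! + C(5,4)·6! - C(5,5)·5!
= 3628800 - 1814400 + 403200 - 50400 + 3600 - 120
= 2170680

2170680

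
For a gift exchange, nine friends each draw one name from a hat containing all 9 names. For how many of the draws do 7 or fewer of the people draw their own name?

362879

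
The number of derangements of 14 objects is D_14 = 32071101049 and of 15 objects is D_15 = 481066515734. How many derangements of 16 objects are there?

D_16 = (16-1)·(D_15 + D_14) = 15·(481066515734 + 32071101049) = 15·513137616783 = 7697064251745.

7697064251745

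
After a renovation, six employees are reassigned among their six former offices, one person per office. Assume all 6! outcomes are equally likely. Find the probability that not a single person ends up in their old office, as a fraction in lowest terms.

53/144

Favorable outcomes: !6 = 265.
Total outcomes: 6! = 720.
Probability = 265/720 = 53/144.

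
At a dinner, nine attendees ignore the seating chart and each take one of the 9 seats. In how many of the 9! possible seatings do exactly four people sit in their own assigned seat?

5544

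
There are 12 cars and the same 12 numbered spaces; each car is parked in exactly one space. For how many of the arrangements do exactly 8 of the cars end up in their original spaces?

4455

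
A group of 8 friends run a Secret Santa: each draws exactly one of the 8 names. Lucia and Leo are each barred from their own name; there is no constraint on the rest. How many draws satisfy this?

Inclusion-exclusion on the 2 forbidden self-matches:
Σ_{j=0}^{2} (-1)^j C(2,j)(8-j)!
= C(2,0)·8! - C(2,1)·7! + C(2,2)·6!
= 40320 - 10080 + 720
= 30960

30960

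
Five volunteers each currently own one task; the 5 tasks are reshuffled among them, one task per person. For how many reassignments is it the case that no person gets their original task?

44

Use !n = n·!(n-1) + (-1)^n.
!5 = 5·9 - 1 = 44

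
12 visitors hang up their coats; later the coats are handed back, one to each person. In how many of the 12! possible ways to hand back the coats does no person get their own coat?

176214841

Use !n = (n-1)(!(n-1) + !(n-2)).
!12 = 11·(14684570 + 1334961) = 11·16019531 = 176214841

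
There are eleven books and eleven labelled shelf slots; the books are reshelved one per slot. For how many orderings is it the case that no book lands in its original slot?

14684570

Recurrence: !11 = 10·(!10 + !9).
!11 = 10·(1334961 + 133496) = 10·1468457 = 14684570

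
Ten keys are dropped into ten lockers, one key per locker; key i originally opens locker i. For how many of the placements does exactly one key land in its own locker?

Choose which one of the 10 is fixed: C(10,1) = 10.
The other 9 form a derangement: !9 = 133496.
Total: 10 × 133496 = 1334960.

1334960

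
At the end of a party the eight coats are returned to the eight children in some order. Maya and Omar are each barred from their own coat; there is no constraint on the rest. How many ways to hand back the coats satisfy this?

30960

Inclusion-exclusion on the 2 forbidden self-matches:
Σ_{j=0}^{2} (-1)^j C(2,j)(8-j)!
= C(2,0)·8! - C(2,1)·7! + C(2,2)·6!
= 40320 - 10080 + 720
= 30960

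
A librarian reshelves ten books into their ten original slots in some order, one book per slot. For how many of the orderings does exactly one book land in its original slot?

Choose which one of the 10 is fixed: C(10,1) = 10.
The other 9 form a derangement: !9 = 133496.
Total: 10 × 133496 = 1334960.

1334960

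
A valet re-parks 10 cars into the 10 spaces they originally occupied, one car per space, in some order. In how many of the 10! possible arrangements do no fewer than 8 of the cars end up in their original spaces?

46

# with exactly i fixed is C(10,i)·!(10-i); sum over i=8..10:
  i=8: C(10,8)·!2 = 45·1 = 45
  i=9: C(10,9)·!1 = 10·0 = 0
  i=10: C(10,10)·!0 = 1·1 = 1
Total = 46.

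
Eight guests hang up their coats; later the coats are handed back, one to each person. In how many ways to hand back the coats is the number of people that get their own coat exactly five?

112

Choose which 5 of the 8 are fixed: C(8,5) = 56.
The remaining 3 must be deranged: !3 = 2.
Total: 56 × 2 = 112.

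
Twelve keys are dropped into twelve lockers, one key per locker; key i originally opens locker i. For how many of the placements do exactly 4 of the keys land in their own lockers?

7342335

Pick the 4 fixed positions: C(12,4) = 495 ways.
The other 8 form a derangement: !8 = 14833.
Total: 495 × 14833 = 7342335.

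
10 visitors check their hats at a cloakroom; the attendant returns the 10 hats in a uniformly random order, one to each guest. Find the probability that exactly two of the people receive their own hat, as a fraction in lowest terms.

Favorable outcomes: C(10,2)·!8 = 45·14833 = 667485.
Total outcomes: 10! = 3628800.
Probability = 667485/3628800 = 2119/11520.

2119/11520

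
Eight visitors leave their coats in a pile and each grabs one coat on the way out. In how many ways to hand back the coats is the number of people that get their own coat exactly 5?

112

Choose which 5 of the 8 are fixed: C(8,5) = 56.
The remaining 3 must be deranged: !3 = 2.
Total: 56 × 2 = 112.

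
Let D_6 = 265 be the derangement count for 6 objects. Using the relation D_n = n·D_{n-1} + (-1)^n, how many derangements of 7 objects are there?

D_7 = 7·265 - 1 = 1854.

1854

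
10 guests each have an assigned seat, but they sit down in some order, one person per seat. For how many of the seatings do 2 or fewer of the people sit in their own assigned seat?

3337406

Sum C(10,i)·!(10-i) for i = 0..2:
  i=0: C(10,0)·!10 = 1·1334961 = 1334961
  i=1: C(10,1)·!9 = 10·133496 = 1334960
  i=2: C(10,2)·!8 = 45·14833 = 667485
Total = 3337406.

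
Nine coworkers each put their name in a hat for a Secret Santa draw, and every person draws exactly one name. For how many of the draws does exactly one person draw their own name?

133497

Choose which one of the 9 is fixed: C(9,1) = 9.
The remaining 8 must be deranged: !8 = 14833.
Total: 9 × 14833 = 133497.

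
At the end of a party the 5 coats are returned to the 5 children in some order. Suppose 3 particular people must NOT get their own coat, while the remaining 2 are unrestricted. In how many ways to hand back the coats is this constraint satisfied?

Let A_j be the event that the j-th constrained one is fixed. By inclusion-exclusion over the 3 events:
Σ_{j=0}^{3} (-1)^j C(3,j)(5-j)!
= C(3,0)·5! - C(3,1)·4! + C(3,2)·3! - C(3,3)·2!
= 120 - 72 + 18 - 2
= 64

64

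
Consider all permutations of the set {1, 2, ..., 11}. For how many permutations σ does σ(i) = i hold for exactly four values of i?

Choose which 4 of the 11 are fixed: C(11,4) = 330.
The other 7 form a derangement: !7 = 1854.
Total: 330 × 1854 = 611820.

611820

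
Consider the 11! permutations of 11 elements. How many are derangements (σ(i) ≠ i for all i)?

14684570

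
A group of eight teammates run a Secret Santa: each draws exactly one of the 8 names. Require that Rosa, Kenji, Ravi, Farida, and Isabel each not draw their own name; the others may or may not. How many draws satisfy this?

Inclusion-exclusion on the 5 forbidden self-matches:
Σ_{j=0}^{5} (-1)^j C(5,j)(8-j)!
= C(5,0)·8! - C(5,1)·7! + C(5,2)·6! - C(5,3)·5! + C(5,4)·4! - C(5,5)·3!
= 40320 - 25200 + 7200 - 1200 + 120 - 6
= 21234

21234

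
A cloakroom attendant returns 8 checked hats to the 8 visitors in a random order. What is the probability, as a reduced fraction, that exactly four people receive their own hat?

1/64

Favorable outcomes: C(8,4)·!4 = 70·9 = 630.
Total outcomes: 8! = 40320.
Probability = 630/40320 = 1/64.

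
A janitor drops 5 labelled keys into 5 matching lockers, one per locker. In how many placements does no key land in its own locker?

44

!5 = 5! · Σ_{k=0}^{5} (-1)^k/k!
= 5! - 5!/1! + 5!/2! - 5!/3! + 5!/4! - 5!/5!
= 120 - 120 + 60 - 20 + 5 - 1
= 44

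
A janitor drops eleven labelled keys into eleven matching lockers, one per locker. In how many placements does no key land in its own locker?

14684570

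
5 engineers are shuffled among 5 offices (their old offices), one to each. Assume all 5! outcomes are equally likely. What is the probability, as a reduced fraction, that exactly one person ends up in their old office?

3/8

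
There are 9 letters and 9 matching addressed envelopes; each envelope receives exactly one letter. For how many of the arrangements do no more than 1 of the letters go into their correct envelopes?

# with exactly i fixed is C(9,i)·!(9-i); sum over i=0..1:
  i=0: C(9,0)·!9 = 1·133496 = 133496
  i=1: C(9,1)·!8 = 9·14833 = 133497
Total = 266993.

266993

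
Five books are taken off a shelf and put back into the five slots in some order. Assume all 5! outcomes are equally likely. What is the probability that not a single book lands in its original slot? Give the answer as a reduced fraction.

11/30

Favorable outcomes: !5 = 44.
Total outcomes: 5! = 120.
Probability = 44/120 = 11/30.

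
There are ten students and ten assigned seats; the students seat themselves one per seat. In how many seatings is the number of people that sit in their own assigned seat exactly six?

1890

Pick the 6 fixed positions: C(10,6) = 210 ways.
The other 4 form a derangement: !4 = 9.
Total: 210 × 9 = 1890.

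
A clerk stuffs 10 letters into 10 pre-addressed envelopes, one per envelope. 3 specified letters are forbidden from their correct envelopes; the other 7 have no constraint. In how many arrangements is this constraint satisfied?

Let A_j be the event that the j-th constrained one is fixed. By inclusion-exclusion over the 3 events:
Σ_{j=0}^{3} (-1)^j C(3,j)(10-j)!
= C(3,0)·10! - C(3,1)·9! + C(3,2)·8! - C(3,3)·7!
= 3628800 - 1088640 + 120960 - 5040
= 2656080

2656080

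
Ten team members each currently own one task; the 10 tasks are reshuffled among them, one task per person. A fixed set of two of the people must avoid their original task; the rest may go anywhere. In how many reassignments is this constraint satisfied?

Inclusion-exclusion on the 2 forbidden self-matches:
Σ_{j=0}^{2} (-1)^j C(2,j)(10-j)!
= C(2,0)·10! - C(2,1)·9! + C(2,2)·8!
= 3628800 - 725760 + 40320
= 2943360

2943360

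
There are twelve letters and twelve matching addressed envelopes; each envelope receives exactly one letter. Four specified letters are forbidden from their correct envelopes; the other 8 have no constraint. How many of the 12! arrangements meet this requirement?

Inclusion-exclusion on the 4 forbidden self-matches:
Σ_{j=0}^{4} (-1)^j C(4,j)(12-j)!
= C(4,0)·12! - C(4,1)·11! + C(4,2)·10! - C(4,3)·9! + C(4,4)·8!
= 479001600 - 159667200 + 21772800 - 1451520 + 40320
= 339696000

339696000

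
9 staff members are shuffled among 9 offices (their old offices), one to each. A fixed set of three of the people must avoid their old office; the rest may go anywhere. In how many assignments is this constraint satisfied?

256320

Inclusion-exclusion on the 3 forbidden self-matches:
Σ_{j=0}^{3} (-1)^j C(3,j)(9-j)!
= C(3,0)·9! - C(3,1)·8! + C(3,2)·7! - C(3,3)·6!
= 362880 - 120960 + 15120 - 720
= 256320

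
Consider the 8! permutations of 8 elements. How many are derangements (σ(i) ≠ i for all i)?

!8 = 8! · Σ_{k=0}^{8} (-1)^k/k!
= 8! - 8!/1! + 8!/2! - 8!/3! + 8!/4! - 8!/5! + 8!/6! - 8!/7! + 8!/8!
= 40320 - 40320 + 20160 - 6720 + 1680 - 336 + 56 - 8 + 1
= 14833

14833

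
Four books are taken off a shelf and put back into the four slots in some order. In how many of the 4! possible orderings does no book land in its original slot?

By inclusion-exclusion, !4 = Σ (-1)^k · 4!/k! for k=0..4
= 4! - 4!/1! + 4!/2! - 4!/3! + 4!/4!
= 24 - 24 + 12 - 4 + 1
= 9

9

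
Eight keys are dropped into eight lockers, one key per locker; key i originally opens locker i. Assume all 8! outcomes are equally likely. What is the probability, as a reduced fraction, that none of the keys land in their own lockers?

2119/5760

Favorable outcomes: !8 = 14833.
Total outcomes: 8! = 40320.
Probability = 14833/40320 = 2119/5760.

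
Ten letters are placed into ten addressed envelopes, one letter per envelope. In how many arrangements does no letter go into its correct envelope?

The subfactorial !10 = [10!/e] (nearest integer).
10! = 3628800, and 3628800/e ≈ 1334960.92, so !10 = 1334961.

1334961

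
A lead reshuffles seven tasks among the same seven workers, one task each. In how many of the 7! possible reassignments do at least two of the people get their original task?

1331

Sum C(7,i)·!(7-i) for i = 2..7:
  i=2: C(7,2)·!5 = 21·44 = 924
  i=3: C(7,3)·!4 = 35·9 = 315
  i=4: C(7,4)·!3 = 35·2 = 70
  i=5: C(7,5)·!2 = 21·1 = 21
  i=6: C(7,6)·!1 = 7·0 = 0
  i=7: C(7,7)·!0 = 1·1 = 1
Total = 1331.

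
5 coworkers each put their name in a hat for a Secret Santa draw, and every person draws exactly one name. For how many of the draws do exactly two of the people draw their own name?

Pick the 2 fixed positions: C(5,2) = 10 ways.
The remaining 3 must be deranged: !3 = 2.
Total: 10 × 2 = 20.

20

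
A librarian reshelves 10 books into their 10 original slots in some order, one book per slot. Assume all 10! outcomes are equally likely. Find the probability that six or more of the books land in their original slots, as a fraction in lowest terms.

Favorable outcomes: Σ_{i≥6} C(10,i)·!(10-i) = 210·9 + 120·2 + 45·1 + 10·0 + 1·1 = 2176.
Total outcomes: 10! = 3628800.
Probability = 2176/3628800 = 17/28350.

17/28350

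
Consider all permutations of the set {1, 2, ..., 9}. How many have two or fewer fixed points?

333737

Sum C(9,i)·!(9-i) for i = 0..2:
  i=0: C(9,0)·!9 = 1·133496 = 133496
  i=1: C(9,1)·!8 = 9·14833 = 133497
  i=2: C(9,2)·!7 = 36·1854 = 66744
Total = 333737.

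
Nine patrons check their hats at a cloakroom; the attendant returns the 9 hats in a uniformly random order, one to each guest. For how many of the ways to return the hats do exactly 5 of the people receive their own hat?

1134

Pick the 5 fixed positions: C(9,5) = 126 ways.
The other 4 form a derangement: !4 = 9.
Total: 126 × 9 = 1134.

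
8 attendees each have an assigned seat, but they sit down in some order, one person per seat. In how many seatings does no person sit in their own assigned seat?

Recurrence: !8 = 7·(!7 + !6).
!8 = 7·(1854 + 265) = 7·2119 = 14833

14833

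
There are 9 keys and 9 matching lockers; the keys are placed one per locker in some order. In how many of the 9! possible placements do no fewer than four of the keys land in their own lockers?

6883

# with exactly i fixed is C(9,i)·!(9-i); sum over i=4..9:
  i=4: C(9,4)·!5 = 126·44 = 5544
  i=5: C(9,5)·!4 = 126·9 = 1134
  i=6: C(9,6)·!3 = 84·2 = 168
  i=7: C(9,7)·!2 = 36·1 = 36
  i=8: C(9,8)·!1 = 9·0 = 0
  i=9: C(9,9)·!0 = 1·1 = 1
Total = 6883.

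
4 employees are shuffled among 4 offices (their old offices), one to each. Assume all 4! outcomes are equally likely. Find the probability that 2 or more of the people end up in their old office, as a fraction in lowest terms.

7/24

Favorable outcomes: Σ_{i≥2} C(4,i)·!(4-i) = 6·1 + 4·0 + 1·1 = 7.
Total outcomes: 4! = 24.
Probability = 7/24 = 7/24.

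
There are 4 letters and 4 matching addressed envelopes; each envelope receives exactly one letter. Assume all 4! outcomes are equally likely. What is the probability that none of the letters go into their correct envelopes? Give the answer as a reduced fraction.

3/8

Favorable outcomes: !4 = 9.
Total outcomes: 4! = 24.
Probability = 9/24 = 3/8.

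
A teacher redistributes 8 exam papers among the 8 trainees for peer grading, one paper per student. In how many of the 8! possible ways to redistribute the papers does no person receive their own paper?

14833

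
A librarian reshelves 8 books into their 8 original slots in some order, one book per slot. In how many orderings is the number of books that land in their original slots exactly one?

14832

Pick the single fixed position: C(8,1) = 8 ways.
The other 7 form a derangement: !7 = 1854.
Total: 8 × 1854 = 14832.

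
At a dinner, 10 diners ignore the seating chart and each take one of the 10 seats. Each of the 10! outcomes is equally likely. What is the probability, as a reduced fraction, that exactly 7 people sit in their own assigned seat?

1/15120

Favorable outcomes: C(10,7)·!3 = 120·2 = 240.
Total outcomes: 10! = 3628800.
Probability = 240/3628800 = 1/15120.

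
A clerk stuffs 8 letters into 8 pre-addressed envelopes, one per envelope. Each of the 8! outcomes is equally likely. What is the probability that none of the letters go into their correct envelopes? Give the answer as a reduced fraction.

2119/5760

Favorable outcomes: !8 = 14833.
Total outcomes: 8! = 40320.
Probability = 14833/40320 = 2119/5760.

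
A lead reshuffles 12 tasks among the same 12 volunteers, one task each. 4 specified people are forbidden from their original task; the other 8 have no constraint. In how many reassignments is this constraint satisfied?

339696000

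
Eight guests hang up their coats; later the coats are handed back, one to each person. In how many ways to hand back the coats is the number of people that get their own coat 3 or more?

3235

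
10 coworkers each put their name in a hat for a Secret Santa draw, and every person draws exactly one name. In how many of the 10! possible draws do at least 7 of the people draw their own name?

# with exactly i fixed is C(10,i)·!(10-i); sum over i=7..10:
  i=7: C(10,7)·!3 = 120·2 = 240
  i=8: C(10,8)·!2 = 45·1 = 45
  i=9: C(10,9)·!1 = 10·0 = 0
  i=10: C(10,10)·!0 = 1·1 = 1
Total = 286.

286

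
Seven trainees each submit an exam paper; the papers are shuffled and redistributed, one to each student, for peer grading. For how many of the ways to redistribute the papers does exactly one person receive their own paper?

1855

Choose which one of the 7 is fixed: C(7,1) = 7.
The other 6 form a derangement: !6 = 265.
Total: 7 × 265 = 1855.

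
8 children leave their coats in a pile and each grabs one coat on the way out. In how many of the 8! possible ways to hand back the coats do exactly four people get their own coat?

Choose which 4 of the 8 are fixed: C(8,4) = 70.
The other 4 form a derangement: !4 = 9.
Total: 70 × 9 = 630.

630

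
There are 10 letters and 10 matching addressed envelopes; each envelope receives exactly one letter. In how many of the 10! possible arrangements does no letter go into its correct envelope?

1334961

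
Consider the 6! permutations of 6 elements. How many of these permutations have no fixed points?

Use !n = n·!(n-1) + (-1)^n.
!6 = 6·44 + 1 = 265

265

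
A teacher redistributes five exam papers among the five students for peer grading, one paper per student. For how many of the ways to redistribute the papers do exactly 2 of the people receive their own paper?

20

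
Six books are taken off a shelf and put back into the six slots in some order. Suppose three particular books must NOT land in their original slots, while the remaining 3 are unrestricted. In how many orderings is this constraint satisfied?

Inclusion-exclusion on the 3 forbidden self-matches:
Σ_{j=0}^{3} (-1)^j C(3,j)(6-j)!
= C(3,0)·6! - C(3,1)·5! + C(3,2)·4! - C(3,3)·3!
= 720 - 360 + 72 - 6
= 426

426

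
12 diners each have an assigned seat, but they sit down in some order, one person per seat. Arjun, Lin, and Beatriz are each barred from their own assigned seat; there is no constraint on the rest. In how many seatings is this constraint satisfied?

369774720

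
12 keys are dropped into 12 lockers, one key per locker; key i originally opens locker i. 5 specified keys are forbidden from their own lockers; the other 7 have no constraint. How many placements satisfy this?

Inclusion-exclusion on the 5 forbidden self-matches:
Σ_{j=0}^{5} (-1)^j C(5,j)(12-j)!
= C(5,0)·12! - C(5,1)·11! + C(5,2)·10! - C(5,3)·9! + C(5,4)·8! - C(5,5)·7!
= 479001600 - 199584000 + 36288000 - 3628800 + 201600 - 5040
= 312273360

312273360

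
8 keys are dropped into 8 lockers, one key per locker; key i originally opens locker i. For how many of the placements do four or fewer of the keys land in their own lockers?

# with exactly i fixed is C(8,i)·!(8-i); sum over i=0..4:
  i=0: C(8,0)·!8 = 1·14833 = 14833
  i=1: C(8,1)·!7 = 8·1854 = 14832
  i=2: C(8,2)·!6 = 28·265 = 7420
  i=3: C(8,3)·!5 = 56·44 = 2464
  i=4: C(8,4)·!4 = 70·9 = 630
Total = 40179.

40179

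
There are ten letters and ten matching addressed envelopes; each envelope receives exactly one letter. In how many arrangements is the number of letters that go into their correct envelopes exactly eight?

45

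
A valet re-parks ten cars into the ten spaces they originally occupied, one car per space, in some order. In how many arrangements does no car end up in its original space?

1334961

!10 = 10! · Σ_{k=0}^{10} (-1)^k/k!
= 10! - 10!/1! + 10!/2! - 10!/3! + 10!/4! - 10!/5! + 10!/6! - 10!/7! + 10!/8! - 10!/9! + 10!/10!
= 3628800 - 3628800 + 1814400 - 604800 + 151200 - 30240 + 5040 - 720 + 90 - 10 + 1
= 1334961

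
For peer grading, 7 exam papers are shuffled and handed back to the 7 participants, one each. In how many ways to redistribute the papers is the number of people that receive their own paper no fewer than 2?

1331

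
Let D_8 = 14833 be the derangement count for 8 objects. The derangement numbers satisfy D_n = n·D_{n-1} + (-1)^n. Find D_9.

133496

D_9 = 9·14833 - 1 = 133496.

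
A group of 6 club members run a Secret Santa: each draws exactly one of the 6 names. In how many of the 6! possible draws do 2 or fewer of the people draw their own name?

664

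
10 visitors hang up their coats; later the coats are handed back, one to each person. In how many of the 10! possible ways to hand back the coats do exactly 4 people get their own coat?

Pick the 4 fixed positions: C(10,4) = 210 ways.
The other 6 form a derangement: !6 = 265.
Total: 210 × 265 = 55650.

55650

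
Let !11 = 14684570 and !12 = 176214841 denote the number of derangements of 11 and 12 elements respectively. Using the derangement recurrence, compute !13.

!13 = (13-1)·(!12 + !11) = 12·(176214841 + 14684570) = 12·190899411 = 2290792932.

2290792932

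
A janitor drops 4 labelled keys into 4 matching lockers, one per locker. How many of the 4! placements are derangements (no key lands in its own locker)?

Use !n = (n-1)(!(n-1) + !(n-2)).
!4 = 3·(2 + 1) = 3·3 = 9

9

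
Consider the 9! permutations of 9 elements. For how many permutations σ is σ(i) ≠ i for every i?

133496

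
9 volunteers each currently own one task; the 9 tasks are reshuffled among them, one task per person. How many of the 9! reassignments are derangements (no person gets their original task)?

!9 is the nearest integer to 9!/e.
9! = 362880, and 362880/e ≈ 133496.09, so !9 = 133496.

133496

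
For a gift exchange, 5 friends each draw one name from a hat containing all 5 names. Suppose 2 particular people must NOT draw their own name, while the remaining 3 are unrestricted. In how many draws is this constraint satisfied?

78

Let A_j be the event that the j-th constrained one is fixed. By inclusion-exclusion over the 2 events:
Σ_{j=0}^{2} (-1)^j C(2,j)(5-j)!
= C(2,0)·5! - C(2,1)·4! + C(2,2)·3!
= 120 - 48 + 6
= 78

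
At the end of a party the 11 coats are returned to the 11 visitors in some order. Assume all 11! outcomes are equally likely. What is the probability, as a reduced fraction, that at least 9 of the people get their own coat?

Favorable outcomes: Σ_{i≥9} C(11,i)·!(11-i) = 55·1 + 11·0 + 1·1 = 56.
Total outcomes: 11! = 39916800.
Probability = 56/39916800 = 1/712800.

1/712800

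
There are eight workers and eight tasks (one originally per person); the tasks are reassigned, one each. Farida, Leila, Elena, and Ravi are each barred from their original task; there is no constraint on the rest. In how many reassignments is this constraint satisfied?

24024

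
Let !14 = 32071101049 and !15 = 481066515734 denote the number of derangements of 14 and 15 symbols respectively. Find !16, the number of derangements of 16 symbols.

7697064251745

!16 = (16-1)·(!15 + !14) = 15·(481066515734 + 32071101049) = 15·513137616783 = 7697064251745.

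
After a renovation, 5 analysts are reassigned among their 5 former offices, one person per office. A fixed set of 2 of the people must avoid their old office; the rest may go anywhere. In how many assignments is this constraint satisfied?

78

Inclusion-exclusion on the 2 forbidden self-matches:
Σ_{j=0}^{2} (-1)^j C(2,j)(5-j)!
= C(2,0)·5! - C(2,1)·4! + C(2,2)·3!
= 120 - 48 + 6
= 78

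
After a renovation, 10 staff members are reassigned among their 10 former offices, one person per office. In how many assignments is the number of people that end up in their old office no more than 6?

Sum C(10,i)·!(10-i) for i = 0..6:
  i=0: C(10,0)·!10 = 1·1334961 = 1334961
  i=1: C(10,1)·!9 = 10·133496 = 1334960
  i=2: C(10,2)·!8 = 45·14833 = 667485
  i=3: C(10,3)·!7 = 120·1854 = 222480
  i=4: C(10,4)·!6 = 210·265 = 55650
  i=5: C(10,5)·!5 = 252·44 = 11088
  i=6: C(10,6)·!4 = 210·9 = 1890
Total = 3628514.

3628514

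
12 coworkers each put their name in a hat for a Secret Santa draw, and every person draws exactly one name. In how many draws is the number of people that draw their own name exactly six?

Choose which 6 of the 12 are fixed: C(12,6) = 924.
The other 6 form a derangement: !6 = 265.
Total: 924 × 265 = 244860.

244860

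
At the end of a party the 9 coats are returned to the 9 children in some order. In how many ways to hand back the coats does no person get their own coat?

The number of derangements of 9 is !9 = Σ_{k=0}^{9} (-1)^k·9!/k!
= 9! - 9!/1! + 9!/2! - 9!/3! + 9!/4! - 9!/5! + 9!/6! - 9!/7! + 9!/8! - 9!/9!
= 362880 - 362880 + 181440 - 60480 + 15120 - 3024 + 504 - 72 + 9 - 1
= 133496

133496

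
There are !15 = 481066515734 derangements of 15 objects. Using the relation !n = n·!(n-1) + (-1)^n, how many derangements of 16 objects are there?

7697064251745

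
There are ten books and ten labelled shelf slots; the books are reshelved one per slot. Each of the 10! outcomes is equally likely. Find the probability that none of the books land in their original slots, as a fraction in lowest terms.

16481/44800

Favorable outcomes: !10 = 1334961.
Total outcomes: 10! = 3628800.
Probability = 1334961/3628800 = 16481/44800.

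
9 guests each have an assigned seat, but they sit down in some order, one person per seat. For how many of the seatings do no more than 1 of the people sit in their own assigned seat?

# with exactly i fixed is C(9,i)·!(9-i); sum over i=0..1:
  i=0: C(9,0)·!9 = 1·133496 = 133496
  i=1: C(9,1)·!8 = 9·14833 = 133497
Total = 266993.

266993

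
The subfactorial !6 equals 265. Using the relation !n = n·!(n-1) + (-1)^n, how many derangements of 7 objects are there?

!7 = 7·265 - 1 = 1854.

1854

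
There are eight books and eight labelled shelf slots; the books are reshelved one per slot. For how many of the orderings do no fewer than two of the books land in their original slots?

# with exactly i fixed is C(8,i)·!(8-i); sum over i=2..8:
  i=2: C(8,2)·!6 = 28·265 = 7420
  i=3: C(8,3)·!5 = 56·44 = 2464
  i=4: C(8,4)·!4 = 70·9 = 630
  i=5: C(8,5)·!3 = 56·2 = 112
  i=6: C(8,6)·!2 = 28·1 = 28
  i=7: C(8,7)·!1 = 8·0 = 0
  i=8: C(8,8)·!0 = 1·1 = 1
Total = 10655.

10655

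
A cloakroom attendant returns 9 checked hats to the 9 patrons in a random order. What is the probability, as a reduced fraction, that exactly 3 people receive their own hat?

53/864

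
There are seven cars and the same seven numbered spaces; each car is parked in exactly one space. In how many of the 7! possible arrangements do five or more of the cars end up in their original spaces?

22

Sum C(7,i)·!(7-i) for i = 5..7:
  i=5: C(7,5)·!2 = 21·1 = 21
  i=6: C(7,6)·!1 = 7·0 = 0
  i=7: C(7,7)·!0 = 1·1 = 1
Total = 22.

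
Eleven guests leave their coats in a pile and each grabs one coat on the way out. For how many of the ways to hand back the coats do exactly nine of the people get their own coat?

55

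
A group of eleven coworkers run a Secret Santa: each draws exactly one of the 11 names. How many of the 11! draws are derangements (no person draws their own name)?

!11 is the nearest integer to 11!/e.
11! = 39916800, and 39916800/e ≈ 14684570.08, so !11 = 14684570.

14684570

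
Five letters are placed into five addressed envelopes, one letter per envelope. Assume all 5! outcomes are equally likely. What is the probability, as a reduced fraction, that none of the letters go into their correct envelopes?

11/30

Favorable outcomes: !5 = 44.
Total outcomes: 5! = 120.
Probability = 44/120 = 11/30.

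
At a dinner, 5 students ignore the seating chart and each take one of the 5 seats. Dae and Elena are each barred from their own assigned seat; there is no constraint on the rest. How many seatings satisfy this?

Inclusion-exclusion on the 2 forbidden self-matches:
Σ_{j=0}^{2} (-1)^j C(2,j)(5-j)!
= C(2,0)·5! - C(2,1)·4! + C(2,2)·3!
= 120 - 48 + 6
= 78

78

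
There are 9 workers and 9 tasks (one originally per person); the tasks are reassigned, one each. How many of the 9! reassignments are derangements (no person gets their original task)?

133496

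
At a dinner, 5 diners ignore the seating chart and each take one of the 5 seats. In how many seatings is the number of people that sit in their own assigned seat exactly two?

Pick the 2 fixed positions: C(5,2) = 10 ways.
The remaining 3 must be deranged: !3 = 2.
Total: 10 × 2 = 20.

20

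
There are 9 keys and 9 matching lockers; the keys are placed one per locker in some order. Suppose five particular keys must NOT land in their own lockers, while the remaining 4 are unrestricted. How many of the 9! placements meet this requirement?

Inclusion-exclusion on the 5 forbidden self-matches:
Σ_{j=0}^{5} (-1)^j C(5,j)(9-j)!
= C(5,0)·9! - C(5,1)·8! + C(5,2)·7! - C(5,3)·6! + C(5,4)·5! - C(5,5)·4!
= 362880 - 201600 + 50400 - 7200 + 600 - 24
= 205056

205056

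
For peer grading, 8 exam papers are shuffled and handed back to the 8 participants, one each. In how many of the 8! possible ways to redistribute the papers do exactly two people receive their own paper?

7420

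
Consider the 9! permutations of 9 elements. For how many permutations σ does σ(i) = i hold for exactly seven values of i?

36

Choose which 7 of the 9 are fixed: C(9,7) = 36.
The remaining 2 must be deranged: !2 = 1.
Total: 36 × 1 = 36.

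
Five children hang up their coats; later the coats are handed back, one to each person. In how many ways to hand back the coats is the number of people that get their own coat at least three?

# with exactly i fixed is C(5,i)·!(5-i); sum over i=3..5:
  i=3: C(5,3)·!2 = 10·1 = 10
  i=4: C(5,4)·!1 = 5·0 = 0
  i=5: C(5,5)·!0 = 1·1 = 1
Total = 11.

11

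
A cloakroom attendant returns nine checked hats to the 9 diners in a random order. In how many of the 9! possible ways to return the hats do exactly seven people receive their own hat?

36

Choose which 7 of the 9 are fixed: C(9,7) = 36.
The remaining 2 must be deranged: !2 = 1.
Total: 36 × 1 = 36.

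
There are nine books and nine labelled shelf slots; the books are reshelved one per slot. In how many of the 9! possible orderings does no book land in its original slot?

Use !n = n·!(n-1) + (-1)^n.
!9 = 9·14833 - 1 = 133496

133496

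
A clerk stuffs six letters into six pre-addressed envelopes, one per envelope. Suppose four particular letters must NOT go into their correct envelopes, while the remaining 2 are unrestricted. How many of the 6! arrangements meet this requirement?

Let A_j be the event that the j-th constrained one is fixed. By inclusion-exclusion over the 4 events:
Σ_{j=0}^{4} (-1)^j C(4,j)(6-j)!
= C(4,0)·6! - C(4,1)·5! + C(4,2)·4! - C(4,3)·3! + C(4,4)·2!
= 720 - 480 + 144 - 24 + 2
= 362

362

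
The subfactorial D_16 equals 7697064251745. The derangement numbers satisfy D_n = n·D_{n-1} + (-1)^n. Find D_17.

130850092279664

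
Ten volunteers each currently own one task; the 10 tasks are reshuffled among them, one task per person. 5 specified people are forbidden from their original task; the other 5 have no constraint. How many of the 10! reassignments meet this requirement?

2170680

Inclusion-exclusion on the 5 forbidden self-matches:
Σ_{j=0}^{5} (-1)^j C(5,j)(10-j)!
= C(5,0)·10! - C(5,1)·9! + C(5,2)·8! - C(5,3)·7! + C(5,4)·6! - C(5,5)·5!
= 3628800 - 1814400 + 403200 - 50400 + 3600 - 120
= 2170680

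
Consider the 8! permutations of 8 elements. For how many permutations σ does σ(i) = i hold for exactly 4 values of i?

Choose which 4 of the 8 are fixed: C(8,4) = 70.
The other 4 form a derangement: !4 = 9.
Total: 70 × 9 = 630.

630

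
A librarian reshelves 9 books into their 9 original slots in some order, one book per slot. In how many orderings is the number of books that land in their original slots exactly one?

133497

Pick the single fixed position: C(9,1) = 9 ways.
The remaining 8 must be deranged: !8 = 14833.
Total: 9 × 14833 = 133497.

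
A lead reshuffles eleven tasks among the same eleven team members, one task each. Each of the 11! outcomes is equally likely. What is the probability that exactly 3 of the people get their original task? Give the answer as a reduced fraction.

2119/34560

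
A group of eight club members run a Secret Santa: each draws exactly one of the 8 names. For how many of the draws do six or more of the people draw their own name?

29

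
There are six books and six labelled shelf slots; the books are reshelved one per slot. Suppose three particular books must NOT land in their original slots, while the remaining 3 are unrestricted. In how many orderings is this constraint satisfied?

Let A_j be the event that the j-th constrained one is fixed. By inclusion-exclusion over the 3 events:
Σ_{j=0}^{3} (-1)^j C(3,j)(6-j)!
= C(3,0)·6! - C(3,1)·5! + C(3,2)·4! - C(3,3)·3!
= 720 - 360 + 72 - 6
= 426

426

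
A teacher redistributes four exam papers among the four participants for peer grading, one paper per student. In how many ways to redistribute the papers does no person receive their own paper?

9

The number of derangements of 4 is !4 = Σ_{k=0}^{4} (-1)^k·4!/k!
= 4! - 4!/1! + 4!/2! - 4!/3! + 4!/4!
= 24 - 24 + 12 - 4 + 1
= 9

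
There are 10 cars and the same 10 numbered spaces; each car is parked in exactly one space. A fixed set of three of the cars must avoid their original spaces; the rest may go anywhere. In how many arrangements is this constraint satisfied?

2656080

Inclusion-exclusion on the 3 forbidden self-matches:
Σ_{j=0}^{3} (-1)^j C(3,j)(10-j)!
= C(3,0)·10! - C(3,1)·9! + C(3,2)·8! - C(3,3)·7!
= 3628800 - 1088640 + 120960 - 5040
= 2656080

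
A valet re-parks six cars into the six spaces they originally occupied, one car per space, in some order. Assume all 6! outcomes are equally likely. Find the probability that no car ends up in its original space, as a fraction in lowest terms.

Favorable outcomes: !6 = 265.
Total outcomes: 6! = 720.
Probability = 265/720 = 53/144.

53/144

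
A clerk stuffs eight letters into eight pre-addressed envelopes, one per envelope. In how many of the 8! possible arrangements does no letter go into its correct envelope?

14833

!8 = 8! · Σ_{k=0}^{8} (-1)^k/k!
= 8! - 8!/1! + 8!/2! - 8!/3! + 8!/4! - 8!/5! + 8!/6! - 8!/7! + 8!/8!
= 40320 - 40320 + 20160 - 6720 + 1680 - 336 + 56 - 8 + 1
= 14833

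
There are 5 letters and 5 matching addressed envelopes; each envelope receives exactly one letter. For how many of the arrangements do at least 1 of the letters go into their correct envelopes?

Sum C(5,i)·!(5-i) for i = 1..5:
  i=1: C(5,1)·!4 = 5·9 = 45
  i=2: C(5,2)·!3 = 10·2 = 20
  i=3: C(5,3)·!2 = 10·1 = 10
  i=4: C(5,4)·!1 = 5·0 = 0
  i=5: C(5,5)·!0 = 1·1 = 1
Total = 76.

76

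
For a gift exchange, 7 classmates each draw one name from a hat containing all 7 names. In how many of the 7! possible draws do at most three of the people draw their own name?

4948

Sum C(7,i)·!(7-i) for i = 0..3:
  i=0: C(7,0)·!7 = 1·1854 = 1854
  i=1: C(7,1)·!6 = 7·265 = 1855
  i=2: C(7,2)·!5 = 21·44 = 924
  i=3: C(7,3)·!4 = 35·9 = 315
Total = 4948.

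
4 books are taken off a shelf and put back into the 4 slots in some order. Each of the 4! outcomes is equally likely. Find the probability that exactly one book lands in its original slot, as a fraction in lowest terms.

1/3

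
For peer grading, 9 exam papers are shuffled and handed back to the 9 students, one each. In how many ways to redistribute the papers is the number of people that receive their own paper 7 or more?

Sum C(9,i)·!(9-i) for i = 7..9:
  i=7: C(9,7)·!2 = 36·1 = 36
  i=8: C(9,8)·!1 = 9·0 = 0
  i=9: C(9,9)·!0 = 1·1 = 1
Total = 37.

37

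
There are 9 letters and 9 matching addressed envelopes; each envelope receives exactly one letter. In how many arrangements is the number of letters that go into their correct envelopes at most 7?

# with exactly i fixed is C(9,i)·!(9-i); sum over i=0..7:
  i=0: C(9,0)·!9 = 1·133496 = 133496
  i=1: C(9,1)·!8 = 9·14833 = 133497
  i=2: C(9,2)·!7 = 36·1854 = 66744
  i=3: C(9,3)·!6 = 84·265 = 22260
  i=4: C(9,4)·!5 = 126·44 = 5544
  i=5: C(9,5)·!4 = 126·9 = 1134
  i=6: C(9,6)·!3 = 84·2 = 168
  i=7: C(9,7)·!2 = 36·1 = 36
Total = 362879.

362879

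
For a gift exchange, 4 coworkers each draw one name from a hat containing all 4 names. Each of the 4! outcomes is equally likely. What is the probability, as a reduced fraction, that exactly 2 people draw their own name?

Favorable outcomes: C(4,2)·!2 = 6·1 = 6.
Total outcomes: 4! = 24.
Probability = 6/24 = 1/4.

1/4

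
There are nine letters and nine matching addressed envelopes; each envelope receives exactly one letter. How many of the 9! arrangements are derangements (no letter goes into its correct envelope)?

133496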